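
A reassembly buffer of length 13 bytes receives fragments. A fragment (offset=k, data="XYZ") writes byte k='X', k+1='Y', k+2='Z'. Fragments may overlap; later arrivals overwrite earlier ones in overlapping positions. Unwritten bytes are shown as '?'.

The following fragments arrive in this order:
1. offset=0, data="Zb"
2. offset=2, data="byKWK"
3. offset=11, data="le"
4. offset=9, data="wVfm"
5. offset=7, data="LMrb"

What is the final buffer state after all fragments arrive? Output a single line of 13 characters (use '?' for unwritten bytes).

Answer: ZbbyKWKLMrbfm

Derivation:
Fragment 1: offset=0 data="Zb" -> buffer=Zb???????????
Fragment 2: offset=2 data="byKWK" -> buffer=ZbbyKWK??????
Fragment 3: offset=11 data="le" -> buffer=ZbbyKWK????le
Fragment 4: offset=9 data="wVfm" -> buffer=ZbbyKWK??wVfm
Fragment 5: offset=7 data="LMrb" -> buffer=ZbbyKWKLMrbfm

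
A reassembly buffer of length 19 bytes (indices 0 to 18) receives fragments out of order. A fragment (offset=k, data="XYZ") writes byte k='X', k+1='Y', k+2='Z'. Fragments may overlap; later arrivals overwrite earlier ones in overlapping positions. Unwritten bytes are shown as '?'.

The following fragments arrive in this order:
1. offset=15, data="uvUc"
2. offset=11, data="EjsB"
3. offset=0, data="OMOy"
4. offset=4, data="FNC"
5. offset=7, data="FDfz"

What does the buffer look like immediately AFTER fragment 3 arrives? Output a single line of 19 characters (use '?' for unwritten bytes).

Fragment 1: offset=15 data="uvUc" -> buffer=???????????????uvUc
Fragment 2: offset=11 data="EjsB" -> buffer=???????????EjsBuvUc
Fragment 3: offset=0 data="OMOy" -> buffer=OMOy???????EjsBuvUc

Answer: OMOy???????EjsBuvUc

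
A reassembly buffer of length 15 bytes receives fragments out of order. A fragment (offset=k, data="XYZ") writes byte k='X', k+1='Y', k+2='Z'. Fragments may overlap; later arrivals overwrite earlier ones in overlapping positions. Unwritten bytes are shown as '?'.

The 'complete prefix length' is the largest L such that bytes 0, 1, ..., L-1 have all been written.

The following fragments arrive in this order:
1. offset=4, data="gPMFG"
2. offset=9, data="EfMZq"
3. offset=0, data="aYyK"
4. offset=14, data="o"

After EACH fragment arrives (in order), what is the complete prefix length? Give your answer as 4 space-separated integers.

Answer: 0 0 14 15

Derivation:
Fragment 1: offset=4 data="gPMFG" -> buffer=????gPMFG?????? -> prefix_len=0
Fragment 2: offset=9 data="EfMZq" -> buffer=????gPMFGEfMZq? -> prefix_len=0
Fragment 3: offset=0 data="aYyK" -> buffer=aYyKgPMFGEfMZq? -> prefix_len=14
Fragment 4: offset=14 data="o" -> buffer=aYyKgPMFGEfMZqo -> prefix_len=15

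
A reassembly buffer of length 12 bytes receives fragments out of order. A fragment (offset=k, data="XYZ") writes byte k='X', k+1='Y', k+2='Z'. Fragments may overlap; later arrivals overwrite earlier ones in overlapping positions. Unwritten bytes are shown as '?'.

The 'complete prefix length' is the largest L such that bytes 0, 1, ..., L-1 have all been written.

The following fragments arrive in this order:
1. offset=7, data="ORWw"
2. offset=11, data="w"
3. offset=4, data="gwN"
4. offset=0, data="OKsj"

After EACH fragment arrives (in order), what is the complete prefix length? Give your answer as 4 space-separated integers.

Answer: 0 0 0 12

Derivation:
Fragment 1: offset=7 data="ORWw" -> buffer=???????ORWw? -> prefix_len=0
Fragment 2: offset=11 data="w" -> buffer=???????ORWww -> prefix_len=0
Fragment 3: offset=4 data="gwN" -> buffer=????gwNORWww -> prefix_len=0
Fragment 4: offset=0 data="OKsj" -> buffer=OKsjgwNORWww -> prefix_len=12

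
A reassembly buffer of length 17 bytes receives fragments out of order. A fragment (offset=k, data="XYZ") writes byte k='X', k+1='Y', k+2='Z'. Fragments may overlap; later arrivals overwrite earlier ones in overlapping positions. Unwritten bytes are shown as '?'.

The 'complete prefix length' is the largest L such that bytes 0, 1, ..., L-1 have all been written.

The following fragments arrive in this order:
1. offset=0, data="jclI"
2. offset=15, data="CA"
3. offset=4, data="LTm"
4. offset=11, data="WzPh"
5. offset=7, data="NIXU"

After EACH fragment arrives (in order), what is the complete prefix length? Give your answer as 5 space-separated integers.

Answer: 4 4 7 7 17

Derivation:
Fragment 1: offset=0 data="jclI" -> buffer=jclI????????????? -> prefix_len=4
Fragment 2: offset=15 data="CA" -> buffer=jclI???????????CA -> prefix_len=4
Fragment 3: offset=4 data="LTm" -> buffer=jclILTm????????CA -> prefix_len=7
Fragment 4: offset=11 data="WzPh" -> buffer=jclILTm????WzPhCA -> prefix_len=7
Fragment 5: offset=7 data="NIXU" -> buffer=jclILTmNIXUWzPhCA -> prefix_len=17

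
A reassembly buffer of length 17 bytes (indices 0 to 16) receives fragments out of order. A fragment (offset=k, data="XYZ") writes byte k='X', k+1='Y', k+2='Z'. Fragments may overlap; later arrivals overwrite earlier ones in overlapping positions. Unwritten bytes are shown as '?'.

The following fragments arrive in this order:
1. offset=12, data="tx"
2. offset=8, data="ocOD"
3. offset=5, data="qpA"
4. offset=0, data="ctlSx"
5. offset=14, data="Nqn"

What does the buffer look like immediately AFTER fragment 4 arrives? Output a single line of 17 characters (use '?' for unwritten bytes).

Answer: ctlSxqpAocODtx???

Derivation:
Fragment 1: offset=12 data="tx" -> buffer=????????????tx???
Fragment 2: offset=8 data="ocOD" -> buffer=????????ocODtx???
Fragment 3: offset=5 data="qpA" -> buffer=?????qpAocODtx???
Fragment 4: offset=0 data="ctlSx" -> buffer=ctlSxqpAocODtx???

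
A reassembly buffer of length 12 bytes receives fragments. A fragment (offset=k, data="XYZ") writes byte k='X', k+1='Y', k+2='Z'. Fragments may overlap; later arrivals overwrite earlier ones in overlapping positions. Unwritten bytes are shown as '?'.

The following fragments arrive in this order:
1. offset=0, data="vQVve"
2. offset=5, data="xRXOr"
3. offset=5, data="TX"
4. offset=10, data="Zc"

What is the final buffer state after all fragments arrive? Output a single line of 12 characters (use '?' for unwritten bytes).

Fragment 1: offset=0 data="vQVve" -> buffer=vQVve???????
Fragment 2: offset=5 data="xRXOr" -> buffer=vQVvexRXOr??
Fragment 3: offset=5 data="TX" -> buffer=vQVveTXXOr??
Fragment 4: offset=10 data="Zc" -> buffer=vQVveTXXOrZc

Answer: vQVveTXXOrZc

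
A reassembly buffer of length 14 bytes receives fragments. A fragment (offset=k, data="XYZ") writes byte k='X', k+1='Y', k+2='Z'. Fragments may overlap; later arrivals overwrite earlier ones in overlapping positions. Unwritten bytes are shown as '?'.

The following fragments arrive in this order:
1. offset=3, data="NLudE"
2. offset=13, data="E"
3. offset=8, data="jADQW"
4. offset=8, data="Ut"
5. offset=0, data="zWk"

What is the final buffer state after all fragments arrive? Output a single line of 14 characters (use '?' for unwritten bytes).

Answer: zWkNLudEUtDQWE

Derivation:
Fragment 1: offset=3 data="NLudE" -> buffer=???NLudE??????
Fragment 2: offset=13 data="E" -> buffer=???NLudE?????E
Fragment 3: offset=8 data="jADQW" -> buffer=???NLudEjADQWE
Fragment 4: offset=8 data="Ut" -> buffer=???NLudEUtDQWE
Fragment 5: offset=0 data="zWk" -> buffer=zWkNLudEUtDQWE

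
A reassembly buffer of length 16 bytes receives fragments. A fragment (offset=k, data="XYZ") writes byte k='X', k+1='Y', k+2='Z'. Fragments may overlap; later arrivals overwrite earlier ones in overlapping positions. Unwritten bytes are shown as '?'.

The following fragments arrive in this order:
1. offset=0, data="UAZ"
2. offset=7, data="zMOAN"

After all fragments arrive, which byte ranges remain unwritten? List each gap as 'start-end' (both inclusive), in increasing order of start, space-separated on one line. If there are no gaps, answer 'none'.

Answer: 3-6 12-15

Derivation:
Fragment 1: offset=0 len=3
Fragment 2: offset=7 len=5
Gaps: 3-6 12-15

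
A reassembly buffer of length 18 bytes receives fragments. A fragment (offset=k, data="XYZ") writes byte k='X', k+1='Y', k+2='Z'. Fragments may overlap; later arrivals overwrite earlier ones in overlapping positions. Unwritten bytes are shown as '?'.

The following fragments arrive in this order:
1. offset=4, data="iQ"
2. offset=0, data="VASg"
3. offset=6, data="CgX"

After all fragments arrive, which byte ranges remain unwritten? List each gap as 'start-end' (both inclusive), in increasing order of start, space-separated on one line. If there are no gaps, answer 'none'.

Fragment 1: offset=4 len=2
Fragment 2: offset=0 len=4
Fragment 3: offset=6 len=3
Gaps: 9-17

Answer: 9-17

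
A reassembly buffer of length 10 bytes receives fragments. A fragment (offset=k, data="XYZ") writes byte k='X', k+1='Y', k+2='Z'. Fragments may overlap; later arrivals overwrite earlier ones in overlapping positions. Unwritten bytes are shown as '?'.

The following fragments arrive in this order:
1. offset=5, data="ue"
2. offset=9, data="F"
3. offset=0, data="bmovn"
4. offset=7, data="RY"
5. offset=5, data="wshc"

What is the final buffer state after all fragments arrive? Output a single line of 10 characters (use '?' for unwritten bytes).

Fragment 1: offset=5 data="ue" -> buffer=?????ue???
Fragment 2: offset=9 data="F" -> buffer=?????ue??F
Fragment 3: offset=0 data="bmovn" -> buffer=bmovnue??F
Fragment 4: offset=7 data="RY" -> buffer=bmovnueRYF
Fragment 5: offset=5 data="wshc" -> buffer=bmovnwshcF

Answer: bmovnwshcF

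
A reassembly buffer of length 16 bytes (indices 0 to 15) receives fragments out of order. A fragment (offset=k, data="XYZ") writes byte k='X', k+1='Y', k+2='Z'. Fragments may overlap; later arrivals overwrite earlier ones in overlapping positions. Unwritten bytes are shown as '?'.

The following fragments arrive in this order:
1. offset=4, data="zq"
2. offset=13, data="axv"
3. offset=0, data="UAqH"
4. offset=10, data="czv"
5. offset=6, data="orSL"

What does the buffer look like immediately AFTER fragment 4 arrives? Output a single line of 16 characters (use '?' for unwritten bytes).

Answer: UAqHzq????czvaxv

Derivation:
Fragment 1: offset=4 data="zq" -> buffer=????zq??????????
Fragment 2: offset=13 data="axv" -> buffer=????zq???????axv
Fragment 3: offset=0 data="UAqH" -> buffer=UAqHzq???????axv
Fragment 4: offset=10 data="czv" -> buffer=UAqHzq????czvaxv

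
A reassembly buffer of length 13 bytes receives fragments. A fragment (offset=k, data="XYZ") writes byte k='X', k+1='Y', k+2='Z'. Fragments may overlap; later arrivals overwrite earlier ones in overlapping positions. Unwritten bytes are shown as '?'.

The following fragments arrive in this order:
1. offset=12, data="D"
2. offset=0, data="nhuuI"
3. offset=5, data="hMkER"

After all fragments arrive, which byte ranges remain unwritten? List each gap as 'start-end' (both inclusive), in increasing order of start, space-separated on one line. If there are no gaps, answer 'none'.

Fragment 1: offset=12 len=1
Fragment 2: offset=0 len=5
Fragment 3: offset=5 len=5
Gaps: 10-11

Answer: 10-11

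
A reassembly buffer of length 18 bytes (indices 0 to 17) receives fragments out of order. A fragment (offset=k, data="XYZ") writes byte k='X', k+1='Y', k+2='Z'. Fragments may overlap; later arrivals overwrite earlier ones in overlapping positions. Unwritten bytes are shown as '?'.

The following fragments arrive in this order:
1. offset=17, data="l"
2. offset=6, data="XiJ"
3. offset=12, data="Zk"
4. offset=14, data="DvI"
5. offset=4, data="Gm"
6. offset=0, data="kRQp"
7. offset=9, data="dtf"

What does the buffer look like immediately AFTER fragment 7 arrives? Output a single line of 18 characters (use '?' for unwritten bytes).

Answer: kRQpGmXiJdtfZkDvIl

Derivation:
Fragment 1: offset=17 data="l" -> buffer=?????????????????l
Fragment 2: offset=6 data="XiJ" -> buffer=??????XiJ????????l
Fragment 3: offset=12 data="Zk" -> buffer=??????XiJ???Zk???l
Fragment 4: offset=14 data="DvI" -> buffer=??????XiJ???ZkDvIl
Fragment 5: offset=4 data="Gm" -> buffer=????GmXiJ???ZkDvIl
Fragment 6: offset=0 data="kRQp" -> buffer=kRQpGmXiJ???ZkDvIl
Fragment 7: offset=9 data="dtf" -> buffer=kRQpGmXiJdtfZkDvIl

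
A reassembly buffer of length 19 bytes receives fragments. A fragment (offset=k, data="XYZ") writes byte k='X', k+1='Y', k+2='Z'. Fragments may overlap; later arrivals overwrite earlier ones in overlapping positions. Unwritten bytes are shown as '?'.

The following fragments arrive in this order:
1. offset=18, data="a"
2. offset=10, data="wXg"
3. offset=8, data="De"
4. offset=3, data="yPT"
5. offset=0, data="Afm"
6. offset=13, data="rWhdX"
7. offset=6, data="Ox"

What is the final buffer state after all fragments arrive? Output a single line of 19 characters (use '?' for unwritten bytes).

Fragment 1: offset=18 data="a" -> buffer=??????????????????a
Fragment 2: offset=10 data="wXg" -> buffer=??????????wXg?????a
Fragment 3: offset=8 data="De" -> buffer=????????DewXg?????a
Fragment 4: offset=3 data="yPT" -> buffer=???yPT??DewXg?????a
Fragment 5: offset=0 data="Afm" -> buffer=AfmyPT??DewXg?????a
Fragment 6: offset=13 data="rWhdX" -> buffer=AfmyPT??DewXgrWhdXa
Fragment 7: offset=6 data="Ox" -> buffer=AfmyPTOxDewXgrWhdXa

Answer: AfmyPTOxDewXgrWhdXa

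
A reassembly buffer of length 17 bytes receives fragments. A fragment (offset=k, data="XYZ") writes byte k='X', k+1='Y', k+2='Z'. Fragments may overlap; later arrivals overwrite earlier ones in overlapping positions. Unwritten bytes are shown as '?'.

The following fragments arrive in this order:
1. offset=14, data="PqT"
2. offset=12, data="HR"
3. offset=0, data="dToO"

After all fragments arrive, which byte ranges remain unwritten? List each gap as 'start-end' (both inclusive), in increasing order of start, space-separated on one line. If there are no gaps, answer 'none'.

Answer: 4-11

Derivation:
Fragment 1: offset=14 len=3
Fragment 2: offset=12 len=2
Fragment 3: offset=0 len=4
Gaps: 4-11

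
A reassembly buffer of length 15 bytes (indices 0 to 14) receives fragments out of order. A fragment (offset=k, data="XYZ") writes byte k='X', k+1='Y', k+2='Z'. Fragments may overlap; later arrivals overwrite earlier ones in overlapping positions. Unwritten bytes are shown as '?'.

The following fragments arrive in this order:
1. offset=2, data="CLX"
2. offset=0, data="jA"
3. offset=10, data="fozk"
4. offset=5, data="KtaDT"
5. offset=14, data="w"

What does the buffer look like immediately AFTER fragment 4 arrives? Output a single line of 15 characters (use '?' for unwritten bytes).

Fragment 1: offset=2 data="CLX" -> buffer=??CLX??????????
Fragment 2: offset=0 data="jA" -> buffer=jACLX??????????
Fragment 3: offset=10 data="fozk" -> buffer=jACLX?????fozk?
Fragment 4: offset=5 data="KtaDT" -> buffer=jACLXKtaDTfozk?

Answer: jACLXKtaDTfozk?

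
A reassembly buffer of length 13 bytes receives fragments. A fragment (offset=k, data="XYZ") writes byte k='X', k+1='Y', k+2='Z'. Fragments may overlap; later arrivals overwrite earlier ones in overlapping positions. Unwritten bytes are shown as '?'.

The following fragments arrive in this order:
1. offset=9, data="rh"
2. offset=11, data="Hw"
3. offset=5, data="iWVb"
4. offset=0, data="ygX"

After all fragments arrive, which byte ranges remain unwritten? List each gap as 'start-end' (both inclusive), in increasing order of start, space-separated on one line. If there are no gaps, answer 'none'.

Fragment 1: offset=9 len=2
Fragment 2: offset=11 len=2
Fragment 3: offset=5 len=4
Fragment 4: offset=0 len=3
Gaps: 3-4

Answer: 3-4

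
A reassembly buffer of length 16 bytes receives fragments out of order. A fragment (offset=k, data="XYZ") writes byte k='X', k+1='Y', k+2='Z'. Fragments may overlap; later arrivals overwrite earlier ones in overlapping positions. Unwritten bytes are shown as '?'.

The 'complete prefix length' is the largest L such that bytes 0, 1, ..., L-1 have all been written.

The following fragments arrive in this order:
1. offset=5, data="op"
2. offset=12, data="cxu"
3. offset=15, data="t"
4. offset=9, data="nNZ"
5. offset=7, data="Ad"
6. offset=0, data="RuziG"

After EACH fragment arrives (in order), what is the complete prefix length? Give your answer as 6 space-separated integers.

Answer: 0 0 0 0 0 16

Derivation:
Fragment 1: offset=5 data="op" -> buffer=?????op????????? -> prefix_len=0
Fragment 2: offset=12 data="cxu" -> buffer=?????op?????cxu? -> prefix_len=0
Fragment 3: offset=15 data="t" -> buffer=?????op?????cxut -> prefix_len=0
Fragment 4: offset=9 data="nNZ" -> buffer=?????op??nNZcxut -> prefix_len=0
Fragment 5: offset=7 data="Ad" -> buffer=?????opAdnNZcxut -> prefix_len=0
Fragment 6: offset=0 data="RuziG" -> buffer=RuziGopAdnNZcxut -> prefix_len=16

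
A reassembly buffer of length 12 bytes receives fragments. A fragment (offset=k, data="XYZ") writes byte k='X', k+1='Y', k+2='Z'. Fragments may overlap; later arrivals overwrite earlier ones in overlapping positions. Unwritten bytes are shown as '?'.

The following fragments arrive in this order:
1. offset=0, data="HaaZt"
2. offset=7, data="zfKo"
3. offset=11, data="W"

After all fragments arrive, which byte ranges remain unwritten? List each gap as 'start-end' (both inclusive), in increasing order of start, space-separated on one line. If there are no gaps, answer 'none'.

Fragment 1: offset=0 len=5
Fragment 2: offset=7 len=4
Fragment 3: offset=11 len=1
Gaps: 5-6

Answer: 5-6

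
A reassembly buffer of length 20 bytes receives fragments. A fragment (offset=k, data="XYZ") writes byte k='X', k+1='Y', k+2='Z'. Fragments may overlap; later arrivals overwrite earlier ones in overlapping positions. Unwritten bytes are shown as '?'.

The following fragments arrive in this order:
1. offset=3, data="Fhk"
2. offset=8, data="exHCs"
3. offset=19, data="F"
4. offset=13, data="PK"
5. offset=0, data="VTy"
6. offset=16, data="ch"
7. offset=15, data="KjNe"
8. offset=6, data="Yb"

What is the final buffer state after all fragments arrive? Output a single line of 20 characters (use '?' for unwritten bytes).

Fragment 1: offset=3 data="Fhk" -> buffer=???Fhk??????????????
Fragment 2: offset=8 data="exHCs" -> buffer=???Fhk??exHCs???????
Fragment 3: offset=19 data="F" -> buffer=???Fhk??exHCs??????F
Fragment 4: offset=13 data="PK" -> buffer=???Fhk??exHCsPK????F
Fragment 5: offset=0 data="VTy" -> buffer=VTyFhk??exHCsPK????F
Fragment 6: offset=16 data="ch" -> buffer=VTyFhk??exHCsPK?ch?F
Fragment 7: offset=15 data="KjNe" -> buffer=VTyFhk??exHCsPKKjNeF
Fragment 8: offset=6 data="Yb" -> buffer=VTyFhkYbexHCsPKKjNeF

Answer: VTyFhkYbexHCsPKKjNeF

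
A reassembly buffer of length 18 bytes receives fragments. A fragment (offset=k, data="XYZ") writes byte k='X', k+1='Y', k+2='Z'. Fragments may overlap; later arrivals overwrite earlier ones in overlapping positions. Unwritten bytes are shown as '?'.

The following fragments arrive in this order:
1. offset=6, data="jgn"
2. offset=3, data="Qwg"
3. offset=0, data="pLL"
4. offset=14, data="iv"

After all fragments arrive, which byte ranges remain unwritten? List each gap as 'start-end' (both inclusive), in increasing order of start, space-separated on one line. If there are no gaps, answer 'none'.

Answer: 9-13 16-17

Derivation:
Fragment 1: offset=6 len=3
Fragment 2: offset=3 len=3
Fragment 3: offset=0 len=3
Fragment 4: offset=14 len=2
Gaps: 9-13 16-17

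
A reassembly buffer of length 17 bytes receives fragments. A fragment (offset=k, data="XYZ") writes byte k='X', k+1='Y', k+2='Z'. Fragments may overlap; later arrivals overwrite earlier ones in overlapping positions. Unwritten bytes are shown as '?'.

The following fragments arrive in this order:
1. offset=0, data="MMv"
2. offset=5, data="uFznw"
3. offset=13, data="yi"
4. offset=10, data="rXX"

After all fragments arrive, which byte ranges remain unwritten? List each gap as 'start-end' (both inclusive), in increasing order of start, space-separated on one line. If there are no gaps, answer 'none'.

Answer: 3-4 15-16

Derivation:
Fragment 1: offset=0 len=3
Fragment 2: offset=5 len=5
Fragment 3: offset=13 len=2
Fragment 4: offset=10 len=3
Gaps: 3-4 15-16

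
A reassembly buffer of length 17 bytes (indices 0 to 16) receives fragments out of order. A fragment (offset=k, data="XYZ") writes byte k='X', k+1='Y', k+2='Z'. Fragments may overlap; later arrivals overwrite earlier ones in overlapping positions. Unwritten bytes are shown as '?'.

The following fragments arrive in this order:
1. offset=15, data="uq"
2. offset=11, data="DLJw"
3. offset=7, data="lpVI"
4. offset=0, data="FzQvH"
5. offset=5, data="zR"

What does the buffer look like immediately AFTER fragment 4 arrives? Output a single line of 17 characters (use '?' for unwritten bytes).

Answer: FzQvH??lpVIDLJwuq

Derivation:
Fragment 1: offset=15 data="uq" -> buffer=???????????????uq
Fragment 2: offset=11 data="DLJw" -> buffer=???????????DLJwuq
Fragment 3: offset=7 data="lpVI" -> buffer=???????lpVIDLJwuq
Fragment 4: offset=0 data="FzQvH" -> buffer=FzQvH??lpVIDLJwuq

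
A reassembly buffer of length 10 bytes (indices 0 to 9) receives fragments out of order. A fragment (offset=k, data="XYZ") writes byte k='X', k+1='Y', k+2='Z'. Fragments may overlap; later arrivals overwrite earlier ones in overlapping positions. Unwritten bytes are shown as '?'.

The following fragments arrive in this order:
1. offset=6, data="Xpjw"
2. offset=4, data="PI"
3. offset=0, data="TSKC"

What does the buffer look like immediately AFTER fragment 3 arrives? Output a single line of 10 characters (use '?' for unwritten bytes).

Answer: TSKCPIXpjw

Derivation:
Fragment 1: offset=6 data="Xpjw" -> buffer=??????Xpjw
Fragment 2: offset=4 data="PI" -> buffer=????PIXpjw
Fragment 3: offset=0 data="TSKC" -> buffer=TSKCPIXpjw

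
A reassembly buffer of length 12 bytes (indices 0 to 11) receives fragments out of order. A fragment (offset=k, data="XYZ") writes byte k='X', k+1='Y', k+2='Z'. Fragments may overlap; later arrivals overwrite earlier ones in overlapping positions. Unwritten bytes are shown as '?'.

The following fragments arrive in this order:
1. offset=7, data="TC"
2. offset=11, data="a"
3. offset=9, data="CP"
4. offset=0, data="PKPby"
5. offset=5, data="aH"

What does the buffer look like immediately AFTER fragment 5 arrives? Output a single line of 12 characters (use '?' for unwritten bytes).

Answer: PKPbyaHTCCPa

Derivation:
Fragment 1: offset=7 data="TC" -> buffer=???????TC???
Fragment 2: offset=11 data="a" -> buffer=???????TC??a
Fragment 3: offset=9 data="CP" -> buffer=???????TCCPa
Fragment 4: offset=0 data="PKPby" -> buffer=PKPby??TCCPa
Fragment 5: offset=5 data="aH" -> buffer=PKPbyaHTCCPa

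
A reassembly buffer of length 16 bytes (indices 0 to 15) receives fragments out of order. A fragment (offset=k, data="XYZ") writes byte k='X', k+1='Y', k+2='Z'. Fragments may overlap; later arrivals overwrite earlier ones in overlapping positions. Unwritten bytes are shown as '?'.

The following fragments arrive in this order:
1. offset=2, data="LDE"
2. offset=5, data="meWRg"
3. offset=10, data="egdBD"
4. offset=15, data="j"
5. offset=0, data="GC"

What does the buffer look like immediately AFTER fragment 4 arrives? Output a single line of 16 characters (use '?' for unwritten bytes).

Answer: ??LDEmeWRgegdBDj

Derivation:
Fragment 1: offset=2 data="LDE" -> buffer=??LDE???????????
Fragment 2: offset=5 data="meWRg" -> buffer=??LDEmeWRg??????
Fragment 3: offset=10 data="egdBD" -> buffer=??LDEmeWRgegdBD?
Fragment 4: offset=15 data="j" -> buffer=??LDEmeWRgegdBDj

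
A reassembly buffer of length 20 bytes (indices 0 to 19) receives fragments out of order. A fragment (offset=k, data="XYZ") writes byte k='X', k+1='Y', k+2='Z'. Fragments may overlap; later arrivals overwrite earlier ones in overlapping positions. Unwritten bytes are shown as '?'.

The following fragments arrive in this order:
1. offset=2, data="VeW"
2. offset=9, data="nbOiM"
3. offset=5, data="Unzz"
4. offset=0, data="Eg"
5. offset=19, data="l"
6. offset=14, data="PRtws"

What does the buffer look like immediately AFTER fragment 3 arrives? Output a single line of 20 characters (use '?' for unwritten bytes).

Fragment 1: offset=2 data="VeW" -> buffer=??VeW???????????????
Fragment 2: offset=9 data="nbOiM" -> buffer=??VeW????nbOiM??????
Fragment 3: offset=5 data="Unzz" -> buffer=??VeWUnzznbOiM??????

Answer: ??VeWUnzznbOiM??????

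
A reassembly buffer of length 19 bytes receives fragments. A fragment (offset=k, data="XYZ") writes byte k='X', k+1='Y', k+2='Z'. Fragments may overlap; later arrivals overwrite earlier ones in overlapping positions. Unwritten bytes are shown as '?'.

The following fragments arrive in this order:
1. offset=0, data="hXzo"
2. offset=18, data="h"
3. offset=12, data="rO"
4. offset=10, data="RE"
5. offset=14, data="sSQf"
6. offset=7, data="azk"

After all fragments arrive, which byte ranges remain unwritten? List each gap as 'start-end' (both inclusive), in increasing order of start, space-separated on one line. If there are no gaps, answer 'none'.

Answer: 4-6

Derivation:
Fragment 1: offset=0 len=4
Fragment 2: offset=18 len=1
Fragment 3: offset=12 len=2
Fragment 4: offset=10 len=2
Fragment 5: offset=14 len=4
Fragment 6: offset=7 len=3
Gaps: 4-6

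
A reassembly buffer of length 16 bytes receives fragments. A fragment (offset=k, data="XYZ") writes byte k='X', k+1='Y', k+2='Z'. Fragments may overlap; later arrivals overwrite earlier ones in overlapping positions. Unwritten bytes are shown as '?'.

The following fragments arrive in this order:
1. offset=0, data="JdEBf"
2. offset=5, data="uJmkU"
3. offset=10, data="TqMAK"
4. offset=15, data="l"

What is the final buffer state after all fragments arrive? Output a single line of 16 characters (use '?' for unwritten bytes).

Fragment 1: offset=0 data="JdEBf" -> buffer=JdEBf???????????
Fragment 2: offset=5 data="uJmkU" -> buffer=JdEBfuJmkU??????
Fragment 3: offset=10 data="TqMAK" -> buffer=JdEBfuJmkUTqMAK?
Fragment 4: offset=15 data="l" -> buffer=JdEBfuJmkUTqMAKl

Answer: JdEBfuJmkUTqMAKl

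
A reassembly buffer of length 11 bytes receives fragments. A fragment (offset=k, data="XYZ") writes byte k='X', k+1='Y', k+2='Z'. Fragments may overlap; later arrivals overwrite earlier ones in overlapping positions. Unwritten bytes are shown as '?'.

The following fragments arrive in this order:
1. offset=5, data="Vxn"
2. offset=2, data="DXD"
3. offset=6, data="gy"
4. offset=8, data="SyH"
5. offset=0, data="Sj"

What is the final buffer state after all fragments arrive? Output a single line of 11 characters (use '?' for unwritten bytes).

Answer: SjDXDVgySyH

Derivation:
Fragment 1: offset=5 data="Vxn" -> buffer=?????Vxn???
Fragment 2: offset=2 data="DXD" -> buffer=??DXDVxn???
Fragment 3: offset=6 data="gy" -> buffer=??DXDVgy???
Fragment 4: offset=8 data="SyH" -> buffer=??DXDVgySyH
Fragment 5: offset=0 data="Sj" -> buffer=SjDXDVgySyH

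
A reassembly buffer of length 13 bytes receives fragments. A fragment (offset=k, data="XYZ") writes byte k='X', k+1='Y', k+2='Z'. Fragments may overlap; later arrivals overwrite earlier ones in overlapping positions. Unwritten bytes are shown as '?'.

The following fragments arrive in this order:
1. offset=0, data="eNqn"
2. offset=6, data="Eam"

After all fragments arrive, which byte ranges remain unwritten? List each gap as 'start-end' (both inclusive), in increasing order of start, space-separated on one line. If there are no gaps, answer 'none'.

Fragment 1: offset=0 len=4
Fragment 2: offset=6 len=3
Gaps: 4-5 9-12

Answer: 4-5 9-12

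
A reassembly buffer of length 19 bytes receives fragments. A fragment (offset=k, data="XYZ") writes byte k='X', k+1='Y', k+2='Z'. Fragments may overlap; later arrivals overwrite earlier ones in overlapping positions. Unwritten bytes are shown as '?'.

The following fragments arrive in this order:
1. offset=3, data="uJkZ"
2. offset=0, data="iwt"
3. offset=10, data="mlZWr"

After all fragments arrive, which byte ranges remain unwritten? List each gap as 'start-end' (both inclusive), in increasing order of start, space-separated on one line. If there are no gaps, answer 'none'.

Fragment 1: offset=3 len=4
Fragment 2: offset=0 len=3
Fragment 3: offset=10 len=5
Gaps: 7-9 15-18

Answer: 7-9 15-18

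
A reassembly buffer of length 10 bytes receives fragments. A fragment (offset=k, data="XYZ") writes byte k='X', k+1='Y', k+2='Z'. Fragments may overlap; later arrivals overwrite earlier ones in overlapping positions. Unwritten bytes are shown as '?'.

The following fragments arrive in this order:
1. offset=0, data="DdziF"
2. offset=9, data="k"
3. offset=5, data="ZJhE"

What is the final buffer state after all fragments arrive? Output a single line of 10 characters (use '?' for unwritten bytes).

Answer: DdziFZJhEk

Derivation:
Fragment 1: offset=0 data="DdziF" -> buffer=DdziF?????
Fragment 2: offset=9 data="k" -> buffer=DdziF????k
Fragment 3: offset=5 data="ZJhE" -> buffer=DdziFZJhEk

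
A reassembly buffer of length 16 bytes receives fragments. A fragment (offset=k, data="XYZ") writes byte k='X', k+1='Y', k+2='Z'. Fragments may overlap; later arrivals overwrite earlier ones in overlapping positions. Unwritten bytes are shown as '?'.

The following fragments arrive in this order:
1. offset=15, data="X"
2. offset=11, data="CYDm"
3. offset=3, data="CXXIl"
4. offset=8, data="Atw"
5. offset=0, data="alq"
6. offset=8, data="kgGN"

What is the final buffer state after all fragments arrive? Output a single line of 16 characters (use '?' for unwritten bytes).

Fragment 1: offset=15 data="X" -> buffer=???????????????X
Fragment 2: offset=11 data="CYDm" -> buffer=???????????CYDmX
Fragment 3: offset=3 data="CXXIl" -> buffer=???CXXIl???CYDmX
Fragment 4: offset=8 data="Atw" -> buffer=???CXXIlAtwCYDmX
Fragment 5: offset=0 data="alq" -> buffer=alqCXXIlAtwCYDmX
Fragment 6: offset=8 data="kgGN" -> buffer=alqCXXIlkgGNYDmX

Answer: alqCXXIlkgGNYDmX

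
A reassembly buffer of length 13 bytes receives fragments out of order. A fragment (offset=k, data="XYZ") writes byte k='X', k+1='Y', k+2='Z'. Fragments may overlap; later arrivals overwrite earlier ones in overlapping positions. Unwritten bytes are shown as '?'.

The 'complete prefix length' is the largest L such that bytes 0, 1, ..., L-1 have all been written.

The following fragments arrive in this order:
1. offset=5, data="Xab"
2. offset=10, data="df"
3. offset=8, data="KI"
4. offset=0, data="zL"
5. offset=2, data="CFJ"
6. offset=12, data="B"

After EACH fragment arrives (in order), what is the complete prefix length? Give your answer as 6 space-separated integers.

Fragment 1: offset=5 data="Xab" -> buffer=?????Xab????? -> prefix_len=0
Fragment 2: offset=10 data="df" -> buffer=?????Xab??df? -> prefix_len=0
Fragment 3: offset=8 data="KI" -> buffer=?????XabKIdf? -> prefix_len=0
Fragment 4: offset=0 data="zL" -> buffer=zL???XabKIdf? -> prefix_len=2
Fragment 5: offset=2 data="CFJ" -> buffer=zLCFJXabKIdf? -> prefix_len=12
Fragment 6: offset=12 data="B" -> buffer=zLCFJXabKIdfB -> prefix_len=13

Answer: 0 0 0 2 12 13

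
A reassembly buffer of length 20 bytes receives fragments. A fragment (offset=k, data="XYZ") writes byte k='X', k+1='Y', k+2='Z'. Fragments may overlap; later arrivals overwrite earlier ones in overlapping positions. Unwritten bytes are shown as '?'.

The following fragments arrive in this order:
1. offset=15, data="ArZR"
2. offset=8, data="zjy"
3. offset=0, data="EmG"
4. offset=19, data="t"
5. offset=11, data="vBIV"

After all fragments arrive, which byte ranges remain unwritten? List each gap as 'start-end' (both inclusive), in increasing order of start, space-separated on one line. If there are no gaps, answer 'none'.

Answer: 3-7

Derivation:
Fragment 1: offset=15 len=4
Fragment 2: offset=8 len=3
Fragment 3: offset=0 len=3
Fragment 4: offset=19 len=1
Fragment 5: offset=11 len=4
Gaps: 3-7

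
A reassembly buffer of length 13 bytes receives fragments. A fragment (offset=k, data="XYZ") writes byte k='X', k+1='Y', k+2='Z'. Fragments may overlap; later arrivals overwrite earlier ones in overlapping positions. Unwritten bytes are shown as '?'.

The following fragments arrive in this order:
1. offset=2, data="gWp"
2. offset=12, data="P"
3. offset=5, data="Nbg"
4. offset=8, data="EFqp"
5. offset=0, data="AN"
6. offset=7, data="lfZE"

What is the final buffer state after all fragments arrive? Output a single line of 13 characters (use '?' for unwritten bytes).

Fragment 1: offset=2 data="gWp" -> buffer=??gWp????????
Fragment 2: offset=12 data="P" -> buffer=??gWp???????P
Fragment 3: offset=5 data="Nbg" -> buffer=??gWpNbg????P
Fragment 4: offset=8 data="EFqp" -> buffer=??gWpNbgEFqpP
Fragment 5: offset=0 data="AN" -> buffer=ANgWpNbgEFqpP
Fragment 6: offset=7 data="lfZE" -> buffer=ANgWpNblfZEpP

Answer: ANgWpNblfZEpP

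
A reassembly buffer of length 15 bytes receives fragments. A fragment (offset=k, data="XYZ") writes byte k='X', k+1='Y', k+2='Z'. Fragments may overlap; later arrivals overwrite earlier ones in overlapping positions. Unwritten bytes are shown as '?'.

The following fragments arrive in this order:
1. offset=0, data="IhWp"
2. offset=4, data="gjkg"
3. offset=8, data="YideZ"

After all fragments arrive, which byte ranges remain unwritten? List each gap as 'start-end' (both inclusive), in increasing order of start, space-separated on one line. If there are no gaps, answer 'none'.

Fragment 1: offset=0 len=4
Fragment 2: offset=4 len=4
Fragment 3: offset=8 len=5
Gaps: 13-14

Answer: 13-14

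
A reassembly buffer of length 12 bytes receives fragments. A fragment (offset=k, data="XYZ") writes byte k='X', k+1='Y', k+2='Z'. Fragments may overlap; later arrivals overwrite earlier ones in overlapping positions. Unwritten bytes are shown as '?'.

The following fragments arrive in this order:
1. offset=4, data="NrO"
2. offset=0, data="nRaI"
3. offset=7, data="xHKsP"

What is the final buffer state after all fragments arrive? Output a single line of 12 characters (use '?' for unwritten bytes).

Answer: nRaINrOxHKsP

Derivation:
Fragment 1: offset=4 data="NrO" -> buffer=????NrO?????
Fragment 2: offset=0 data="nRaI" -> buffer=nRaINrO?????
Fragment 3: offset=7 data="xHKsP" -> buffer=nRaINrOxHKsP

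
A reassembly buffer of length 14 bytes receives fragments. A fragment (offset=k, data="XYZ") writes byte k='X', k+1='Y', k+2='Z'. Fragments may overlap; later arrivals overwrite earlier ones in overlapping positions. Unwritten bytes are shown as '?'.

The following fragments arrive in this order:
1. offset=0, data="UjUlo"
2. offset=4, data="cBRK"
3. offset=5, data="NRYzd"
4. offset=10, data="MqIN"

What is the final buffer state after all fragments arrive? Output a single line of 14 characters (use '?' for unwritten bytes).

Answer: UjUlcNRYzdMqIN

Derivation:
Fragment 1: offset=0 data="UjUlo" -> buffer=UjUlo?????????
Fragment 2: offset=4 data="cBRK" -> buffer=UjUlcBRK??????
Fragment 3: offset=5 data="NRYzd" -> buffer=UjUlcNRYzd????
Fragment 4: offset=10 data="MqIN" -> buffer=UjUlcNRYzdMqIN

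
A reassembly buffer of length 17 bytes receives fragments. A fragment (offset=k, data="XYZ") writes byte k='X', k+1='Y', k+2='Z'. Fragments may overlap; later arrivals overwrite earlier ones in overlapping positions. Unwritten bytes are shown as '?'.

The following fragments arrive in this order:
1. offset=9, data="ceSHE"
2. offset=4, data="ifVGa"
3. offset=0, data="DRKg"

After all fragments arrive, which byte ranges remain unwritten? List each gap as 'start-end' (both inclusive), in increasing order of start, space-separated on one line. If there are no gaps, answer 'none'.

Fragment 1: offset=9 len=5
Fragment 2: offset=4 len=5
Fragment 3: offset=0 len=4
Gaps: 14-16

Answer: 14-16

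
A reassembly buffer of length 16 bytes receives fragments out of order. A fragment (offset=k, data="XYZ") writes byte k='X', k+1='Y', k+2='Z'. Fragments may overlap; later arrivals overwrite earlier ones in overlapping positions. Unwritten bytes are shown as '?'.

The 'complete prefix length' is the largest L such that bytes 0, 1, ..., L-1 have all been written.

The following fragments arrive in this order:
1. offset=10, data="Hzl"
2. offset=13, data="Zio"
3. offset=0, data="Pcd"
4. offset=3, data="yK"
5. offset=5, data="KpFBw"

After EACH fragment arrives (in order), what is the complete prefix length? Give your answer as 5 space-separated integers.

Fragment 1: offset=10 data="Hzl" -> buffer=??????????Hzl??? -> prefix_len=0
Fragment 2: offset=13 data="Zio" -> buffer=??????????HzlZio -> prefix_len=0
Fragment 3: offset=0 data="Pcd" -> buffer=Pcd???????HzlZio -> prefix_len=3
Fragment 4: offset=3 data="yK" -> buffer=PcdyK?????HzlZio -> prefix_len=5
Fragment 5: offset=5 data="KpFBw" -> buffer=PcdyKKpFBwHzlZio -> prefix_len=16

Answer: 0 0 3 5 16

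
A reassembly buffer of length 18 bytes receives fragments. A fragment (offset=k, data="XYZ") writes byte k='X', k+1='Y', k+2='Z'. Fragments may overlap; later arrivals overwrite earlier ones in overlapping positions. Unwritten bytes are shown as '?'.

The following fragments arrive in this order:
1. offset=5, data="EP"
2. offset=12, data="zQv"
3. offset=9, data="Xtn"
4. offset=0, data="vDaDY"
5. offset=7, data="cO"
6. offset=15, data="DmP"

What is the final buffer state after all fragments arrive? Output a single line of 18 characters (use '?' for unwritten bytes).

Answer: vDaDYEPcOXtnzQvDmP

Derivation:
Fragment 1: offset=5 data="EP" -> buffer=?????EP???????????
Fragment 2: offset=12 data="zQv" -> buffer=?????EP?????zQv???
Fragment 3: offset=9 data="Xtn" -> buffer=?????EP??XtnzQv???
Fragment 4: offset=0 data="vDaDY" -> buffer=vDaDYEP??XtnzQv???
Fragment 5: offset=7 data="cO" -> buffer=vDaDYEPcOXtnzQv???
Fragment 6: offset=15 data="DmP" -> buffer=vDaDYEPcOXtnzQvDmP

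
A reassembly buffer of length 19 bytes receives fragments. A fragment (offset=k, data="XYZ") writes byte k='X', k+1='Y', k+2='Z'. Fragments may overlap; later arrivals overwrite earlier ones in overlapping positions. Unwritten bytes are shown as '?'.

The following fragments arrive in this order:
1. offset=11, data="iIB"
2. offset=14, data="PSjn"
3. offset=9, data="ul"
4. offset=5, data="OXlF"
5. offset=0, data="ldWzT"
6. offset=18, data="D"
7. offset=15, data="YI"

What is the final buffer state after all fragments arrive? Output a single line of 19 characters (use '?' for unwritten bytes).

Fragment 1: offset=11 data="iIB" -> buffer=???????????iIB?????
Fragment 2: offset=14 data="PSjn" -> buffer=???????????iIBPSjn?
Fragment 3: offset=9 data="ul" -> buffer=?????????uliIBPSjn?
Fragment 4: offset=5 data="OXlF" -> buffer=?????OXlFuliIBPSjn?
Fragment 5: offset=0 data="ldWzT" -> buffer=ldWzTOXlFuliIBPSjn?
Fragment 6: offset=18 data="D" -> buffer=ldWzTOXlFuliIBPSjnD
Fragment 7: offset=15 data="YI" -> buffer=ldWzTOXlFuliIBPYInD

Answer: ldWzTOXlFuliIBPYInD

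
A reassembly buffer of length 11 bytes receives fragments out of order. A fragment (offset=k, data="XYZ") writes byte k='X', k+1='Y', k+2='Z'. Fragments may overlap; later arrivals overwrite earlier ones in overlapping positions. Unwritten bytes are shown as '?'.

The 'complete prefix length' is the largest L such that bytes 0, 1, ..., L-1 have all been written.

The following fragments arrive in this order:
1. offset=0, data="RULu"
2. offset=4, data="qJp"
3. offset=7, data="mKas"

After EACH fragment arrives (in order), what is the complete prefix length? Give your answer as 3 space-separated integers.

Answer: 4 7 11

Derivation:
Fragment 1: offset=0 data="RULu" -> buffer=RULu??????? -> prefix_len=4
Fragment 2: offset=4 data="qJp" -> buffer=RULuqJp???? -> prefix_len=7
Fragment 3: offset=7 data="mKas" -> buffer=RULuqJpmKas -> prefix_len=11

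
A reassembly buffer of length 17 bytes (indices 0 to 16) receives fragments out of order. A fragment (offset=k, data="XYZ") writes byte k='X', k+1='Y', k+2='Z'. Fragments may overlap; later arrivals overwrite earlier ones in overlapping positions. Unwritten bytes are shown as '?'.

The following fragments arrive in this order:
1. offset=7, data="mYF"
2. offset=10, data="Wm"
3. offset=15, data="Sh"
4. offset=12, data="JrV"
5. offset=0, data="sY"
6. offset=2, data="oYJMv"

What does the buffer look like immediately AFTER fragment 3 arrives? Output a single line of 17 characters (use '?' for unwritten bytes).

Fragment 1: offset=7 data="mYF" -> buffer=???????mYF???????
Fragment 2: offset=10 data="Wm" -> buffer=???????mYFWm?????
Fragment 3: offset=15 data="Sh" -> buffer=???????mYFWm???Sh

Answer: ???????mYFWm???Sh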